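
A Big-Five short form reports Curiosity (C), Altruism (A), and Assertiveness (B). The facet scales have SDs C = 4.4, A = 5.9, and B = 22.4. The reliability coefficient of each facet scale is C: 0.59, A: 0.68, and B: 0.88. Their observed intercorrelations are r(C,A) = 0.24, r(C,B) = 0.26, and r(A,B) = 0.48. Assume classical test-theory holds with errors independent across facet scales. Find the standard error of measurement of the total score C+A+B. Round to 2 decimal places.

Var(total) = 555.93 + 190.586 = 746.516.
True-score variance = 476.642 + 190.586 = 667.228, so reliability = 0.8938.
Error variance = 746.516 − 667.228 = 79.288; SEM = √79.288 = 8.90.

8.90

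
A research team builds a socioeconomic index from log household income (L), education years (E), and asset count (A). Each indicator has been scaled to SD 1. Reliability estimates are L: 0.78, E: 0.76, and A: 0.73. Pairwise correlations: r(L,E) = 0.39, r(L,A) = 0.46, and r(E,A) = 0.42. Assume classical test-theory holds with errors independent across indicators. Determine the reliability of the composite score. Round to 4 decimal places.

Var(L+E+A) = 3 + 2·[0.39 + 0.46 + 0.42] = 3 + 2.54 = 5.54.
Under uncorrelated errors the observed covariances equal the true-score covariances, so only the own-variance terms attenuate.
True-score variance = [0.78 + 0.76 + 0.73] + 2.54 = 2.27 + 2.54 = 4.81.
Reliability = 4.81 / 5.54 = 0.8682.

0.8682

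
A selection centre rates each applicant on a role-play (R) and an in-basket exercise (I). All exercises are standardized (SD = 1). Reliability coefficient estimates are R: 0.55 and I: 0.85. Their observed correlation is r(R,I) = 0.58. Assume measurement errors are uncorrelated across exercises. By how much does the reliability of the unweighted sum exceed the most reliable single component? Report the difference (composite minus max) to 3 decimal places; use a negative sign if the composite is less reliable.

-0.040

Var(sum) = 2 + 1.16 = 3.16; true-score variance = 1.4 + 1.16 = 2.56; composite reliability = 0.8101.
Max component reliability = 0.8500.
Difference = 0.8101 − 0.8500 = -0.040.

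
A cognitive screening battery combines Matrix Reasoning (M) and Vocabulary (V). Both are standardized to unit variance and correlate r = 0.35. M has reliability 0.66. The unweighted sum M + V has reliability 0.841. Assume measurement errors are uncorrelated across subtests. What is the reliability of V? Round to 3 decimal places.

Var(M+V) = 2 + 2·0.35 = 2.700.
True-score variance = ρ_M + ρ_V + 2·0.35, so 0.841 = (0.66 + ρ_V + 0.70) / 2.700.
ρ_V = 0.841·2.700 − 0.66 − 0.70 = 0.911.

0.911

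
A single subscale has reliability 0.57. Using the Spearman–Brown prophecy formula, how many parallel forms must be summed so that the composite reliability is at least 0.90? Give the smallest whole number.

k ≥ ρ*(1−ρ₁)/(ρ₁(1−ρ*)) = 0.90·0.43 / (0.57·0.10) = 6.789.
Smallest integer k = 7.

7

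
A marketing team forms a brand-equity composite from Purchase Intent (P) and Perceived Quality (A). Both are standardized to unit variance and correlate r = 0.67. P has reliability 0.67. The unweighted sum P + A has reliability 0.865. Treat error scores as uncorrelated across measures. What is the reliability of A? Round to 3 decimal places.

Var(P+A) = 2 + 2·0.67 = 3.340.
True-score variance = ρ_P + ρ_A + 2·0.67, so 0.865 = (0.67 + ρ_A + 1.34) / 3.340.
ρ_A = 0.865·3.340 − 0.67 − 1.34 = 0.879.

0.879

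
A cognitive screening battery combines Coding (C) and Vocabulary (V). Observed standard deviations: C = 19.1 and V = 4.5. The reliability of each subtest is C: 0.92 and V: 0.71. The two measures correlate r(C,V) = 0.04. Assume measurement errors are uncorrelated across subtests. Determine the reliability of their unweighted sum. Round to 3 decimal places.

0.911

Var(C+V) = 19.1² + 4.5² + 2·[19.1·4.5·0.04] = 385.06 + 6.876 = 391.936.
Under uncorrelated errors the observed covariances equal the true-score covariances, so only the own-variance terms attenuate.
True-score variance = [19.1²·0.92 + 4.5²·0.71] + 6.876 = 350.003 + 6.876 = 356.879.
Reliability = 356.879 / 391.936 = 0.911.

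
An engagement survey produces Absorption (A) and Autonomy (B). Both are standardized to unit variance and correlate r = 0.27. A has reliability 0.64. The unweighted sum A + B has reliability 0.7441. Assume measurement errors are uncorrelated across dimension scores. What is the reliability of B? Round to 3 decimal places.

0.710

Var(A+B) = 2 + 2·0.27 = 2.540.
True-score variance = ρ_A + ρ_B + 2·0.27, so 0.7441 = (0.64 + ρ_B + 0.54) / 2.540.
ρ_B = 0.7441·2.540 − 0.64 − 0.54 = 0.710.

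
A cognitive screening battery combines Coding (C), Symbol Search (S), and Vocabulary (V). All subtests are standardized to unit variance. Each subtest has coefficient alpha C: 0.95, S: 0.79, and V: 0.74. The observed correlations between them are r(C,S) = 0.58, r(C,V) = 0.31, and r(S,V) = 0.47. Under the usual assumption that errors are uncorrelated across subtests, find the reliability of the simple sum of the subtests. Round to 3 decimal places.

0.909

Var(C+S+V) = 3 + 2·[0.58 + 0.31 + 0.47] = 3 + 2.72 = 5.72.
Under uncorrelated errors the observed covariances equal the true-score covariances, so only the own-variance terms attenuate.
True-score variance = [0.95 + 0.79 + 0.74] + 2.72 = 2.48 + 2.72 = 5.2.
Reliability = 5.2 / 5.72 = 0.909.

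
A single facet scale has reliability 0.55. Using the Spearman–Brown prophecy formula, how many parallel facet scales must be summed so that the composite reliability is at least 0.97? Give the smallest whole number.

27

k ≥ ρ*(1−ρ₁)/(ρ₁(1−ρ*)) = 0.97·0.45 / (0.55·0.03) = 26.455.
Smallest integer k = 27.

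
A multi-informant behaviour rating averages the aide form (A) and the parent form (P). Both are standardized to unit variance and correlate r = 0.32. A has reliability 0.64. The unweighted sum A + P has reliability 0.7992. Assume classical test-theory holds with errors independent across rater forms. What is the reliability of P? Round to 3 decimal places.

0.830

Var(A+P) = 2 + 2·0.32 = 2.640.
True-score variance = ρ_A + ρ_P + 2·0.32, so 0.7992 = (0.64 + ρ_P + 0.64) / 2.640.
ρ_P = 0.7992·2.640 − 0.64 − 0.64 = 0.830.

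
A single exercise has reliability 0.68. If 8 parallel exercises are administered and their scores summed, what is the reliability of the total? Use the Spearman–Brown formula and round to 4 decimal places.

ρ_k = kρ / (1 + (k−1)ρ) = 8·0.68 / (1 + 7·0.68) = 5.440 / 5.760 = 0.9444.

0.9444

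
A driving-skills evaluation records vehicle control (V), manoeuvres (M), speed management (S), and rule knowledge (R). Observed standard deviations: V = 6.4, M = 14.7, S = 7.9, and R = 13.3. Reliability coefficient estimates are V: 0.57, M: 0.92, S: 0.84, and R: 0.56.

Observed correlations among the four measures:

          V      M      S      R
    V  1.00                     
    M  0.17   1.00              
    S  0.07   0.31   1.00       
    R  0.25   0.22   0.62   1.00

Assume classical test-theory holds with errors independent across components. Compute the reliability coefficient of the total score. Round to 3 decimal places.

Var(V+M+S+R) = 6.4² + 14.7² + 7.9² + 13.3² + 2·[6.4·14.7·0.17 + 6.4·7.9·0.07 + 6.4·13.3·0.25 + 14.7·7.9·0.31 + 14.7·13.3·0.22 + 7.9·13.3·0.62] = 496.35 + 369.937 = 866.287.
With uncorrelated errors the cross-covariances are all true-score covariance, so they carry over unchanged; only the diagonal terms shrink to ρᵢσᵢ².
True-score variance = [6.4²·0.57 + 14.7²·0.92 + 7.9²·0.84 + 13.3²·0.56] + 369.937 = 373.633 + 369.937 = 743.57.
Reliability = 743.57 / 866.287 = 0.858.

0.858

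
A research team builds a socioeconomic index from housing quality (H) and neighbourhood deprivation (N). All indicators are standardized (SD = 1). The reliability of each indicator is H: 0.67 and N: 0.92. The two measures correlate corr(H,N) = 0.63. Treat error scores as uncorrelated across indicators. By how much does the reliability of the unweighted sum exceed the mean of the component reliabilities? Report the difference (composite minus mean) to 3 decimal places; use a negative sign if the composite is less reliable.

Var(sum) = 2 + 1.26 = 3.26; true-score variance = 1.59 + 1.26 = 2.85; composite reliability = 0.8742.
Mean component reliability = 0.7950.
Difference = 0.8742 − 0.7950 = 0.079.

0.079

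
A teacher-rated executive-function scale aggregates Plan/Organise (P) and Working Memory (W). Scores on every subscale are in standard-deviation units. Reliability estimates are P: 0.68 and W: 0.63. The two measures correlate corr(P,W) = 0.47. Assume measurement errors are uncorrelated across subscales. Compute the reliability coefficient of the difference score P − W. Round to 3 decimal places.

0.349

Var(P−W) = 1 + 1 − 2·0.47 = 2 − 0.94 = 1.06.
Under uncorrelated errors the observed covariances equal the true-score covariances, so only the own-variance terms attenuate.
True-score variance = [0.68 + 0.63] − 0.94 = 1.31 − 0.94 = 0.37.
Reliability = 0.37 / 1.06 = 0.349.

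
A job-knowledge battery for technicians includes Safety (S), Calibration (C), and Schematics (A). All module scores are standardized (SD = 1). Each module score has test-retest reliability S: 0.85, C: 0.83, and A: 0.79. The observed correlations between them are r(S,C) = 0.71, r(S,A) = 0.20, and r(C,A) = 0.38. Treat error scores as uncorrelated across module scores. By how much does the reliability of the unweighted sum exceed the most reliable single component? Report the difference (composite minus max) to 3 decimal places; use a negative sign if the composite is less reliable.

Var(sum) = 3 + 2.58 = 5.58; true-score variance = 2.47 + 2.58 = 5.05; composite reliability = 0.9050.
Max component reliability = 0.8500.
Difference = 0.9050 − 0.8500 = 0.055.

0.055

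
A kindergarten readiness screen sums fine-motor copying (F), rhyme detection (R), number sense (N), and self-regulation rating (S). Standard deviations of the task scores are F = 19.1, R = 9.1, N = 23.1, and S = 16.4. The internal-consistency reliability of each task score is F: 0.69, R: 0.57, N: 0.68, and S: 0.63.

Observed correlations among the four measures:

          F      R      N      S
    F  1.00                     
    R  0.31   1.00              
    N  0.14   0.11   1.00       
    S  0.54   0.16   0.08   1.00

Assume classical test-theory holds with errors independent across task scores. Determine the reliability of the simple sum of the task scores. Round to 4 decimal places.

0.7878

Var(F+R+N+S) = 19.1² + 9.1² + 23.1² + 16.4² + 2·[19.1·9.1·0.31 + 19.1·23.1·0.14 + 19.1·16.4·0.54 + 9.1·23.1·0.11 + 9.1·16.4·0.16 + 23.1·16.4·0.08] = 1250.19 + 724.218 = 1974.41.
Under uncorrelated errors the observed covariances equal the true-score covariances, so only the own-variance terms attenuate.
True-score variance = [19.1²·0.69 + 9.1²·0.57 + 23.1²·0.68 + 16.4²·0.63] + 724.218 = 831.22 + 724.218 = 1555.44.
Reliability = 1555.44 / 1974.41 = 0.7878.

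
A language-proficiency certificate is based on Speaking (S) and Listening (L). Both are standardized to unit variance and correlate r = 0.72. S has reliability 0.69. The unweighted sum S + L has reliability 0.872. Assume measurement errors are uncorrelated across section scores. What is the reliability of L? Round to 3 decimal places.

Var(S+L) = 2 + 2·0.72 = 3.440.
True-score variance = ρ_S + ρ_L + 2·0.72, so 0.872 = (0.69 + ρ_L + 1.44) / 3.440.
ρ_L = 0.872·3.440 − 0.69 − 1.44 = 0.870.

0.870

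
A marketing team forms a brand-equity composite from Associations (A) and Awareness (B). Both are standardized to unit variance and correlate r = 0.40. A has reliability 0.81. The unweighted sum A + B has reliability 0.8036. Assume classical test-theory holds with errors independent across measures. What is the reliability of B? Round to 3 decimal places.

Var(A+B) = 2 + 2·0.40 = 2.800.
True-score variance = ρ_A + ρ_B + 2·0.40, so 0.8036 = (0.81 + ρ_B + 0.80) / 2.800.
ρ_B = 0.8036·2.800 − 0.81 − 0.80 = 0.640.

0.640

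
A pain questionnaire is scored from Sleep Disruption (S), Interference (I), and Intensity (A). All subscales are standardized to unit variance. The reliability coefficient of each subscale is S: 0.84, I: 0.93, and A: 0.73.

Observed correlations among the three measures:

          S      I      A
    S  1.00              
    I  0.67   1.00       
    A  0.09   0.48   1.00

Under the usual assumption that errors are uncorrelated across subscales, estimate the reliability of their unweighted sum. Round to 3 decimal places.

Var(S+I+A) = 3 + 2·[0.67 + 0.09 + 0.48] = 3 + 2.48 = 5.48.
Under uncorrelated errors the observed covariances equal the true-score covariances, so only the own-variance terms attenuate.
True-score variance = [0.84 + 0.93 + 0.73] + 2.48 = 2.5 + 2.48 = 4.98.
Reliability = 4.98 / 5.48 = 0.909.

0.909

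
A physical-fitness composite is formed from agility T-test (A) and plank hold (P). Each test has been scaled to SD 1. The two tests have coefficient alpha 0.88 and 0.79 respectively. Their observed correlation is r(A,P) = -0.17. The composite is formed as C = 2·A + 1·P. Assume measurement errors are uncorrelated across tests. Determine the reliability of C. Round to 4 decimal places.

0.8403

Var(C) = 2² + 1 + 2·[2·(-0.17)] = 5 − 0.68 = 4.32.
Because errors are independent across components, Cov(Tᵢ,Tⱼ) = Cov(Xᵢ,Xⱼ); the off-diagonal part of the true-score variance is the same as above.
True-score variance = [2²·0.88 + 0.79] − 0.68 = 4.31 − 0.68 = 3.63.
Reliability = 3.63 / 4.32 = 0.8403.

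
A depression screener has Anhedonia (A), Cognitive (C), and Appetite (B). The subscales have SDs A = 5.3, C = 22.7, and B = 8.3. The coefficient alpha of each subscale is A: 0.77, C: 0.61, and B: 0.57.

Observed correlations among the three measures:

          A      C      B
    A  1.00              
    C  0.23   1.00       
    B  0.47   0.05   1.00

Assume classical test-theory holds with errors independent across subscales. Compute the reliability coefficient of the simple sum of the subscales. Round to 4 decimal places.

0.6743

Var(A+C+B) = 5.3² + 22.7² + 8.3² + 2·[5.3·22.7·0.23 + 5.3·8.3·0.47 + 22.7·8.3·0.05] = 612.27 + 115.534 = 727.804.
Under uncorrelated errors the observed covariances equal the true-score covariances, so only the own-variance terms attenuate.
True-score variance = [5.3²·0.77 + 22.7²·0.61 + 8.3²·0.57] + 115.534 = 375.223 + 115.534 = 490.758.
Reliability = 490.758 / 727.804 = 0.6743.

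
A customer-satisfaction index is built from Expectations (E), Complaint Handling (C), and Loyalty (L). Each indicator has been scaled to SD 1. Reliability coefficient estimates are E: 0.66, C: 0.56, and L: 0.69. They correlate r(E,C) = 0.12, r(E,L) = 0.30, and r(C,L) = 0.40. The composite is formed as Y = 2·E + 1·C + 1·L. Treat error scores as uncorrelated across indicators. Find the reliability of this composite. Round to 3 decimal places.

0.751

Var(Y) = 2² + 1 + 1 + 2·[2·0.12 + 2·0.30 + 0.40] = 6 + 2.48 = 8.48.
With uncorrelated errors the cross-covariances are all true-score covariance, so they carry over unchanged; only the diagonal terms shrink to ρᵢσᵢ².
True-score variance = [2²·0.66 + 0.56 + 0.69] + 2.48 = 3.89 + 2.48 = 6.37.
Reliability = 6.37 / 8.48 = 0.751.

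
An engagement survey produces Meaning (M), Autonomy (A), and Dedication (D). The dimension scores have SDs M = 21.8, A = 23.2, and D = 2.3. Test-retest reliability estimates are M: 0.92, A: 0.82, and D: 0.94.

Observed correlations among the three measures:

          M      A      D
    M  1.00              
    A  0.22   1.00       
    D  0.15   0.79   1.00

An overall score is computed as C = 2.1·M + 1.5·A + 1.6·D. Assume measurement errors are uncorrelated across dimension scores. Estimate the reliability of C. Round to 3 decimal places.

0.910

Var(C) = 2.1²·21.8² + 1.5²·23.2² + 1.6²·2.3² + 2·[3.15·21.8·23.2·0.22 + 3.36·21.8·2.3·0.15 + 2.4·23.2·2.3·0.79] = 3320.39 + 953.866 = 4274.26.
Under uncorrelated errors the observed covariances equal the true-score covariances, so only the own-variance terms attenuate.
True-score variance = [2.1²·21.8²·0.92 + 1.5²·23.2²·0.82 + 1.6²·2.3²·0.94] + 953.866 = 2933.93 + 953.866 = 3887.79.
Reliability = 3887.79 / 4274.26 = 0.910.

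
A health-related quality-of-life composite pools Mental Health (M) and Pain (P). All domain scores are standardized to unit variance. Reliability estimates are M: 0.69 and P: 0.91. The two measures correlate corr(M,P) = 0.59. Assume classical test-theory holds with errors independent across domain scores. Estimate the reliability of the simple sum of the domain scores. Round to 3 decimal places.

Var(M+P) = 2 + 2·[0.59] = 2 + 1.18 = 3.18.
Because errors are independent across components, Cov(Tᵢ,Tⱼ) = Cov(Xᵢ,Xⱼ); the off-diagonal part of the true-score variance is the same as above.
True-score variance = [0.69 + 0.91] + 1.18 = 1.6 + 1.18 = 2.78.
Reliability = 2.78 / 3.18 = 0.874.

0.874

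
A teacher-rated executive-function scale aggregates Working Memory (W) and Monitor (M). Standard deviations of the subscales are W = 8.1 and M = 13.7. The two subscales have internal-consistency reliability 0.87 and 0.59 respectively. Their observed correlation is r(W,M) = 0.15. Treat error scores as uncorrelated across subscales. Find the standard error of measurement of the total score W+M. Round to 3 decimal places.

9.246

Var(total) = 253.3 + 33.291 = 286.591.
True-score variance = 167.818 + 33.291 = 201.109, so reliability = 0.7017.
Error variance = 286.591 − 201.109 = 85.4822; SEM = √85.4822 = 9.246.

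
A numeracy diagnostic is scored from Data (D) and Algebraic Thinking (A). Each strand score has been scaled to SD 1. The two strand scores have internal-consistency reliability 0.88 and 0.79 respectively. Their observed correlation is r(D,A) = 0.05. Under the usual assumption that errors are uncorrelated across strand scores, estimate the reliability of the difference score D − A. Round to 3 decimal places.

0.826

Var(D−A) = 1 + 1 − 2·0.05 = 2 − 0.1 = 1.9.
Under uncorrelated errors the observed covariances equal the true-score covariances, so only the own-variance terms attenuate.
True-score variance = [0.88 + 0.79] − 0.1 = 1.67 − 0.1 = 1.57.
Reliability = 1.57 / 1.9 = 0.826.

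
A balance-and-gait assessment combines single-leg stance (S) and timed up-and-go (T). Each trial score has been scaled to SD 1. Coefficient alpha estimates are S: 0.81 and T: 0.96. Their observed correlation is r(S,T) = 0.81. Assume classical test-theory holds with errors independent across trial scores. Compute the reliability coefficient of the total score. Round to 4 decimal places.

Var(S+T) = 2 + 2·[0.81] = 2 + 1.62 = 3.62.
Because errors are independent across components, Cov(Tᵢ,Tⱼ) = Cov(Xᵢ,Xⱼ); the off-diagonal part of the true-score variance is the same as above.
True-score variance = [0.81 + 0.96] + 1.62 = 1.77 + 1.62 = 3.39.
Reliability = 3.39 / 3.62 = 0.9365.

0.9365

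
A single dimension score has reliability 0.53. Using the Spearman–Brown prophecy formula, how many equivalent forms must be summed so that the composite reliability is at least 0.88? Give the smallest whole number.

k ≥ ρ*(1−ρ₁)/(ρ₁(1−ρ*)) = 0.88·0.47 / (0.53·0.12) = 6.503.
Smallest integer k = 7.

7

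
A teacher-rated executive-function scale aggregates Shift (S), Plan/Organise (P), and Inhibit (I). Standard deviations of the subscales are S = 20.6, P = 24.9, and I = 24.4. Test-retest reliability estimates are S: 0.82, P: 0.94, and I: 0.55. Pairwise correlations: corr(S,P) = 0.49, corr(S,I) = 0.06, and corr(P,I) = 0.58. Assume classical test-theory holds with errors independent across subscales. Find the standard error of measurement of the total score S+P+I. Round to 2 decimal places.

Var(total) = 1639.73 + 1267.77 = 2907.5.
True-score variance = 1258.23 + 1267.77 = 2526, so reliability = 0.8688.
Error variance = 2907.5 − 2526 = 381.497; SEM = √381.497 = 19.53.

19.53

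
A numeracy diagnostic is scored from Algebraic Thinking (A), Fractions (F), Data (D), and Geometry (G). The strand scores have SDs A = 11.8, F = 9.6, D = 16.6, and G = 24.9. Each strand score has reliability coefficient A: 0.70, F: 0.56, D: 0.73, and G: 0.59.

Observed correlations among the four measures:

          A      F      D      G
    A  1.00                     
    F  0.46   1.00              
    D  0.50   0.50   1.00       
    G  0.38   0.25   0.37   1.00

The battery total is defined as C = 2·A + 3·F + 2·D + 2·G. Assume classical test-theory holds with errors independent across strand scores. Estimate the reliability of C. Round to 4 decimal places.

Var(C) = 2²·11.8² + 3²·9.6² + 2²·16.6² + 2²·24.9² + 2·[6·11.8·9.6·0.46 + 4·11.8·16.6·0.50 + 4·11.8·24.9·0.38 + 6·9.6·16.6·0.50 + 6·9.6·24.9·0.25 + 4·16.6·24.9·0.37] = 4968.68 + 5198.8 = 10167.5.
Under uncorrelated errors the observed covariances equal the true-score covariances, so only the own-variance terms attenuate.
True-score variance = [2²·11.8²·0.70 + 3²·9.6²·0.56 + 2²·16.6²·0.73 + 2²·24.9²·0.59] + 5198.8 = 3122.22 + 5198.8 = 8321.02.
Reliability = 8321.02 / 10167.5 = 0.8184.

0.8184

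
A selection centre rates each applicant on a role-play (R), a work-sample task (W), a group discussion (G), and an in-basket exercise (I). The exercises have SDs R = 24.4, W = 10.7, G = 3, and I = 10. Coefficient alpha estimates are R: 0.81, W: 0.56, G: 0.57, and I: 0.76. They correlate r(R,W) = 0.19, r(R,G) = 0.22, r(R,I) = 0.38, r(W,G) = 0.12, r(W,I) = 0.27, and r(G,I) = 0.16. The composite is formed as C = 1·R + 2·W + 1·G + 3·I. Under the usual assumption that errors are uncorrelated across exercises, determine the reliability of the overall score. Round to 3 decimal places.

0.830

Var(C) = 24.4² + 2²·10.7² + 3² + 3²·10² + 2·[2·24.4·10.7·0.19 + 24.4·3·0.22 + 3·24.4·10·0.38 + 2·10.7·3·0.12 + 6·10.7·10·0.27 + 3·3·10·0.16] = 1962.32 + 1177.84 = 3140.16.
Under uncorrelated errors the observed covariances equal the true-score covariances, so only the own-variance terms attenuate.
True-score variance = [24.4²·0.81 + 2²·10.7²·0.56 + 3²·0.57 + 3²·10²·0.76] + 1177.84 = 1427.83 + 1177.84 = 2605.67.
Reliability = 2605.67 / 3140.16 = 0.830.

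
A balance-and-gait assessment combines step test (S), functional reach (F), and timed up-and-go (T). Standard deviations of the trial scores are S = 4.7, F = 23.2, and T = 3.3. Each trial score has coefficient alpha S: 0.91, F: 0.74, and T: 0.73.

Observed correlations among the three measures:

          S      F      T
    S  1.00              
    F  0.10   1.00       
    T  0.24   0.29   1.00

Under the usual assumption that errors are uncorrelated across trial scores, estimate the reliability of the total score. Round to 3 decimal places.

0.775

Var(S+F+T) = 4.7² + 23.2² + 3.3² + 2·[4.7·23.2·0.10 + 4.7·3.3·0.24 + 23.2·3.3·0.29] = 571.22 + 73.6576 = 644.878.
Under uncorrelated errors the observed covariances equal the true-score covariances, so only the own-variance terms attenuate.
True-score variance = [4.7²·0.91 + 23.2²·0.74 + 3.3²·0.73] + 73.6576 = 426.349 + 73.6576 = 500.007.
Reliability = 500.007 / 644.878 = 0.775.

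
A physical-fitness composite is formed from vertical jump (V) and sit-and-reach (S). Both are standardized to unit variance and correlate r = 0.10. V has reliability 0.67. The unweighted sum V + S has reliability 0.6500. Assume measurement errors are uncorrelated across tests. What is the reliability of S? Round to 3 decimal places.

Var(V+S) = 2 + 2·0.10 = 2.200.
True-score variance = ρ_V + ρ_S + 2·0.10, so 0.6500 = (0.67 + ρ_S + 0.20) / 2.200.
ρ_S = 0.6500·2.200 − 0.67 − 0.20 = 0.560.

0.560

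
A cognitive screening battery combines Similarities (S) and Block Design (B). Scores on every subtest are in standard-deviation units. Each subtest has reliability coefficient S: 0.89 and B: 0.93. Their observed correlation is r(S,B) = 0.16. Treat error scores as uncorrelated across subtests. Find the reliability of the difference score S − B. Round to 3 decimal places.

0.893

Var(S−B) = 1 + 1 − 2·0.16 = 2 − 0.32 = 1.68.
Under uncorrelated errors the observed covariances equal the true-score covariances, so only the own-variance terms attenuate.
True-score variance = [0.89 + 0.93] − 0.32 = 1.82 − 0.32 = 1.5.
Reliability = 1.5 / 1.68 = 0.893.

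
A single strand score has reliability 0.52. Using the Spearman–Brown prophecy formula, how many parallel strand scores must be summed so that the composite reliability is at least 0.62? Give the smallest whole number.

k ≥ ρ*(1−ρ₁)/(ρ₁(1−ρ*)) = 0.62·0.48 / (0.52·0.38) = 1.506.
Smallest integer k = 2.

2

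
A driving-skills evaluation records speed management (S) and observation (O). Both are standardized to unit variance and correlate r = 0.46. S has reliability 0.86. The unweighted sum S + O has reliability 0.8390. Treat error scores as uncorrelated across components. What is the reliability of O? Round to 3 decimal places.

0.670

Var(S+O) = 2 + 2·0.46 = 2.920.
True-score variance = ρ_S + ρ_O + 2·0.46, so 0.8390 = (0.86 + ρ_O + 0.92) / 2.920.
ρ_O = 0.8390·2.920 − 0.86 − 0.92 = 0.670.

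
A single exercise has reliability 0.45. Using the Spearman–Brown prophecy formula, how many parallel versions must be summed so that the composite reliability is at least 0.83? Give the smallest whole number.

6

k ≥ ρ*(1−ρ₁)/(ρ₁(1−ρ*)) = 0.83·0.55 / (0.45·0.17) = 5.967.
Smallest integer k = 6.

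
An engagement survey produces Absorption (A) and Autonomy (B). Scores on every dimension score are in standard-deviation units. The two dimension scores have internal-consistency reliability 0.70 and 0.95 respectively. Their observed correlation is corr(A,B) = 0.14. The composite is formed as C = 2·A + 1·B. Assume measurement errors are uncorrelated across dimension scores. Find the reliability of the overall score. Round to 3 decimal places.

0.775

Var(C) = 2² + 1 + 2·[2·0.14] = 5 + 0.56 = 5.56.
Because errors are independent across components, Cov(Tᵢ,Tⱼ) = Cov(Xᵢ,Xⱼ); the off-diagonal part of the true-score variance is the same as above.
True-score variance = [2²·0.70 + 0.95] + 0.56 = 3.75 + 0.56 = 4.31.
Reliability = 4.31 / 5.56 = 0.775.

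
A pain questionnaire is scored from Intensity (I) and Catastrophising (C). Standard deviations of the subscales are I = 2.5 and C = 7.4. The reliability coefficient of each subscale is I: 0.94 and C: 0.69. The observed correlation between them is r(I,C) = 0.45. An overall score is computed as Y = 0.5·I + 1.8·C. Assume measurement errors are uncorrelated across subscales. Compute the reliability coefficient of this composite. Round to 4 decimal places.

0.7160

Var(Y) = 0.5²·2.5² + 1.8²·7.4² + 2·[0.9·2.5·7.4·0.45] = 178.985 + 14.985 = 193.97.
Under uncorrelated errors the observed covariances equal the true-score covariances, so only the own-variance terms attenuate.
True-score variance = [0.5²·2.5²·0.94 + 1.8²·7.4²·0.69] + 14.985 = 123.89 + 14.985 = 138.875.
Reliability = 138.875 / 193.97 = 0.7160.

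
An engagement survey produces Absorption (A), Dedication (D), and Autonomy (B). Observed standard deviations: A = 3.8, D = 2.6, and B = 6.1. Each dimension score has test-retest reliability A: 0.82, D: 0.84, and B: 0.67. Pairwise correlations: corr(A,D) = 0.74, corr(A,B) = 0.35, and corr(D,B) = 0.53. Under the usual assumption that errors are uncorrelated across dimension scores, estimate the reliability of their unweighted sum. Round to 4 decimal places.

Var(A+D+B) = 3.8² + 2.6² + 6.1² + 2·[3.8·2.6·0.74 + 3.8·6.1·0.35 + 2.6·6.1·0.53] = 58.41 + 47.66 = 106.07.
Because errors are independent across components, Cov(Tᵢ,Tⱼ) = Cov(Xᵢ,Xⱼ); the off-diagonal part of the true-score variance is the same as above.
True-score variance = [3.8²·0.82 + 2.6²·0.84 + 6.1²·0.67] + 47.66 = 42.4499 + 47.66 = 90.1099.
Reliability = 90.1099 / 106.07 = 0.8495.

0.8495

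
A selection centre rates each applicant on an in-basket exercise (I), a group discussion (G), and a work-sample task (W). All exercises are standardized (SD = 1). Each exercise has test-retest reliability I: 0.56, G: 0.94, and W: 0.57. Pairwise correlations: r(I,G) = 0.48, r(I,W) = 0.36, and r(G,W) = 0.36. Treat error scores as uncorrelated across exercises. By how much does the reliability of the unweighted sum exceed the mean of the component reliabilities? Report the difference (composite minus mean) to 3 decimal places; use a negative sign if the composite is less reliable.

Var(sum) = 3 + 2.4 = 5.4; true-score variance = 2.07 + 2.4 = 4.47; composite reliability = 0.8278.
Mean component reliability = 0.6900.
Difference = 0.8278 − 0.6900 = 0.138.

0.138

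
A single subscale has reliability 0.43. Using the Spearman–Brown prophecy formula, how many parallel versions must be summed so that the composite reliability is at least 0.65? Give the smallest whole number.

k ≥ ρ*(1−ρ₁)/(ρ₁(1−ρ*)) = 0.65·0.57 / (0.43·0.35) = 2.462.
Smallest integer k = 3.

3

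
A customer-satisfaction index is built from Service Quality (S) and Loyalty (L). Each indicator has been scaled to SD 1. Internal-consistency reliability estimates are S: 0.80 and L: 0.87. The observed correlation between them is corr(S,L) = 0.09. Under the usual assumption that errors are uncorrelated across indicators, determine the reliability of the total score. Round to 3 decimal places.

Var(S+L) = 2 + 2·[0.09] = 2 + 0.18 = 2.18.
With uncorrelated errors the cross-covariances are all true-score covariance, so they carry over unchanged; only the diagonal terms shrink to ρᵢσᵢ².
True-score variance = [0.80 + 0.87] + 0.18 = 1.67 + 0.18 = 1.85.
Reliability = 1.85 / 2.18 = 0.849.

0.849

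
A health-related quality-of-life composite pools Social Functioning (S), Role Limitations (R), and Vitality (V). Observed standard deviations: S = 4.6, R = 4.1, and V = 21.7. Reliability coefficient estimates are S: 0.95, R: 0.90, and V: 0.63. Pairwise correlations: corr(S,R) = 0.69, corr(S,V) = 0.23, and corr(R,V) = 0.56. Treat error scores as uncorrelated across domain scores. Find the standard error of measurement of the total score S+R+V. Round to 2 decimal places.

13.30

Var(total) = 508.86 + 171.59 = 680.45.
True-score variance = 331.892 + 171.59 = 503.482, so reliability = 0.7399.
Error variance = 680.45 − 503.482 = 176.968; SEM = √176.968 = 13.30.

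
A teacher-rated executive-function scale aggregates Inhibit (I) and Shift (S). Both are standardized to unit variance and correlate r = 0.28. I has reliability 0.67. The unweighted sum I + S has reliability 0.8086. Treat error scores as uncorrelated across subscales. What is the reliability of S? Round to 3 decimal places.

0.840

Var(I+S) = 2 + 2·0.28 = 2.560.
True-score variance = ρ_I + ρ_S + 2·0.28, so 0.8086 = (0.67 + ρ_S + 0.56) / 2.560.
ρ_S = 0.8086·2.560 − 0.67 − 0.56 = 0.840.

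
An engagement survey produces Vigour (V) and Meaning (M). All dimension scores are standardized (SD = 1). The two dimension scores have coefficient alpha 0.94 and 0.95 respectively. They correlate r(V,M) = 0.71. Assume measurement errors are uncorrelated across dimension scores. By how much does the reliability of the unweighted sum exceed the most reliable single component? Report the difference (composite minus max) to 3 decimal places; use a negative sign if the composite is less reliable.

Var(sum) = 2 + 1.42 = 3.42; true-score variance = 1.89 + 1.42 = 3.31; composite reliability = 0.9678.
Max component reliability = 0.9500.
Difference = 0.9678 − 0.9500 = 0.018.

0.018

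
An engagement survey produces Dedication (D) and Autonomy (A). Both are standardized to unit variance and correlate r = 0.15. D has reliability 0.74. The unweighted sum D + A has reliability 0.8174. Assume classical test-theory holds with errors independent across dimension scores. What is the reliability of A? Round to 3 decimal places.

Var(D+A) = 2 + 2·0.15 = 2.300.
True-score variance = ρ_D + ρ_A + 2·0.15, so 0.8174 = (0.74 + ρ_A + 0.30) / 2.300.
ρ_A = 0.8174·2.300 − 0.74 − 0.30 = 0.840.

0.840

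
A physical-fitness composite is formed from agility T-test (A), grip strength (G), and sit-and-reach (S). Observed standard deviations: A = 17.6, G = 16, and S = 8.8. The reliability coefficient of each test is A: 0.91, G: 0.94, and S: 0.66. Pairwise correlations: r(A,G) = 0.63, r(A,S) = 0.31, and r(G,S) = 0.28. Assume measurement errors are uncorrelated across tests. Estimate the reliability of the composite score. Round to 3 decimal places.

0.941

Var(A+G+S) = 17.6² + 16² + 8.8² + 2·[17.6·16·0.63 + 17.6·8.8·0.31 + 16·8.8·0.28] = 643.2 + 529.69 = 1172.89.
With uncorrelated errors the cross-covariances are all true-score covariance, so they carry over unchanged; only the diagonal terms shrink to ρᵢσᵢ².
True-score variance = [17.6²·0.91 + 16²·0.94 + 8.8²·0.66] + 529.69 = 573.632 + 529.69 = 1103.32.
Reliability = 1103.32 / 1172.89 = 0.941.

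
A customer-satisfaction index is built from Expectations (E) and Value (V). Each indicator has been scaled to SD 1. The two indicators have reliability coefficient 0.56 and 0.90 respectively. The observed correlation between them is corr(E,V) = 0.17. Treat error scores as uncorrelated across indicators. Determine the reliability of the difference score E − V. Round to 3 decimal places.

0.675

Var(E−V) = 1 + 1 − 2·0.17 = 2 − 0.34 = 1.66.
With uncorrelated errors the cross-covariances are all true-score covariance, so they carry over unchanged; only the diagonal terms shrink to ρᵢσᵢ².
True-score variance = [0.56 + 0.90] − 0.34 = 1.46 − 0.34 = 1.12.
Reliability = 1.12 / 1.66 = 0.675.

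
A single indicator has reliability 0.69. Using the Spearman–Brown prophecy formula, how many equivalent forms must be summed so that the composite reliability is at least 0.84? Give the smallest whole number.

3

k ≥ ρ*(1−ρ₁)/(ρ₁(1−ρ*)) = 0.84·0.31 / (0.69·0.16) = 2.359.
Smallest integer k = 3.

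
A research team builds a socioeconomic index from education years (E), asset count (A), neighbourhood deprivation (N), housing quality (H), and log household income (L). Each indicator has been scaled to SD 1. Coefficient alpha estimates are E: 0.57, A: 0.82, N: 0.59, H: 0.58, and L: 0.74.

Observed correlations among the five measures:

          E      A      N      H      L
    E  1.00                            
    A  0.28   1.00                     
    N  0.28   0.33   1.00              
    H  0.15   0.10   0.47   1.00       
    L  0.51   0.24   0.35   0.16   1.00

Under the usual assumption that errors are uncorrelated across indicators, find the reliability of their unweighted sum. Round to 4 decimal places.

Var(E+A+N+H+L) = 5 + 2·[0.28 + 0.28 + 0.15 + 0.51 + 0.33 + 0.10 + 0.24 + 0.47 + 0.35 + 0.16] = 5 + 5.74 = 10.74.
Under uncorrelated errors the observed covariances equal the true-score covariances, so only the own-variance terms attenuate.
True-score variance = [0.57 + 0.82 + 0.59 + 0.58 + 0.74] + 5.74 = 3.3 + 5.74 = 9.04.
Reliability = 9.04 / 10.74 = 0.8417.

0.8417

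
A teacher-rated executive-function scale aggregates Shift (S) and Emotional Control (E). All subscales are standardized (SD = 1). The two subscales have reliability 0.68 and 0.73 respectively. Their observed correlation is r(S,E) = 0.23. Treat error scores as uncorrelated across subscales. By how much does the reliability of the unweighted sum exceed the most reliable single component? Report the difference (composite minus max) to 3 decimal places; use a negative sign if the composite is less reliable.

Var(sum) = 2 + 0.46 = 2.46; true-score variance = 1.41 + 0.46 = 1.87; composite reliability = 0.7602.
Max component reliability = 0.7300.
Difference = 0.7602 − 0.7300 = 0.030.

0.030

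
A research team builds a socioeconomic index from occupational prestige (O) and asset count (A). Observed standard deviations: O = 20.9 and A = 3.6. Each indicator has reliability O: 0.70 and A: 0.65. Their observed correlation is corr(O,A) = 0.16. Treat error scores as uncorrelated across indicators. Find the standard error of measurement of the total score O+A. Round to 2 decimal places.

Var(total) = 449.77 + 24.0768 = 473.847.
True-score variance = 314.191 + 24.0768 = 338.268, so reliability = 0.7139.
Error variance = 473.847 − 338.268 = 135.579; SEM = √135.579 = 11.64.

11.64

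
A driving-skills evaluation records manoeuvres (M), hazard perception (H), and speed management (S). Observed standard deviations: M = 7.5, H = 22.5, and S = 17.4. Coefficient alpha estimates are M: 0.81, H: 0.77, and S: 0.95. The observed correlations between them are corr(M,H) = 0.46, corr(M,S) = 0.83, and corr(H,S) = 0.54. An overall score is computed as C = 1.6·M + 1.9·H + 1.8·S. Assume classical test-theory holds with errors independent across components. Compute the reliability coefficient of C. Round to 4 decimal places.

Var(C) = 1.6²·7.5² + 1.9²·22.5² + 1.8²·17.4² + 2·[3.04·7.5·22.5·0.46 + 2.88·7.5·17.4·0.83 + 3.42·22.5·17.4·0.54] = 2952.5 + 2541.9 = 5494.4.
Because errors are independent across components, Cov(Tᵢ,Tⱼ) = Cov(Xᵢ,Xⱼ); the off-diagonal part of the true-score variance is the same as above.
True-score variance = [1.6²·7.5²·0.81 + 1.9²·22.5²·0.77 + 1.8²·17.4²·0.95] + 2541.9 = 2455.76 + 2541.9 = 4997.66.
Reliability = 4997.66 / 5494.4 = 0.9096.

0.9096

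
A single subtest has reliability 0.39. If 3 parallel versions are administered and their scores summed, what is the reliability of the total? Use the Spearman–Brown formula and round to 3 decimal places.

0.657

ρ_k = kρ / (1 + (k−1)ρ) = 3·0.39 / (1 + 2·0.39) = 1.170 / 1.780 = 0.657.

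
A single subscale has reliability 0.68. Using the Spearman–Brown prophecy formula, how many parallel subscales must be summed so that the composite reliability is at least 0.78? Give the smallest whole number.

k ≥ ρ*(1−ρ₁)/(ρ₁(1−ρ*)) = 0.78·0.32 / (0.68·0.22) = 1.668.
Smallest integer k = 2.

2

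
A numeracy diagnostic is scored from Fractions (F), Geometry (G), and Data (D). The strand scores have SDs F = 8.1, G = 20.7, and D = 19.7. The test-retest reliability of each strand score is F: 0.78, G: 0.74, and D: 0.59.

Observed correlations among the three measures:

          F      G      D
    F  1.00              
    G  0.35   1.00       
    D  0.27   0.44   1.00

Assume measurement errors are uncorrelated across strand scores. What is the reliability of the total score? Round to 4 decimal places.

Var(F+G+D) = 8.1² + 20.7² + 19.7² + 2·[8.1·20.7·0.35 + 8.1·19.7·0.27 + 20.7·19.7·0.44] = 882.19 + 562.392 = 1444.58.
Because errors are independent across components, Cov(Tᵢ,Tⱼ) = Cov(Xᵢ,Xⱼ); the off-diagonal part of the true-score variance is the same as above.
True-score variance = [8.1²·0.78 + 20.7²·0.74 + 19.7²·0.59] + 562.392 = 597.231 + 562.392 = 1159.62.
Reliability = 1159.62 / 1444.58 = 0.8027.

0.8027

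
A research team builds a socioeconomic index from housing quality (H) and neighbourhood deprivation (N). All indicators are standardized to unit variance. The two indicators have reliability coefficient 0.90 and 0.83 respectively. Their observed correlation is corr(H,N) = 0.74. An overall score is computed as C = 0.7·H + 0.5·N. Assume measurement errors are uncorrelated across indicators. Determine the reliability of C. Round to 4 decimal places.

0.9273

Var(C) = 0.7² + 0.5² + 2·[0.35·0.74] = 0.74 + 0.518 = 1.258.
With uncorrelated errors the cross-covariances are all true-score covariance, so they carry over unchanged; only the diagonal terms shrink to ρᵢσᵢ².
True-score variance = [0.7²·0.90 + 0.5²·0.83] + 0.518 = 0.6485 + 0.518 = 1.1665.
Reliability = 1.1665 / 1.258 = 0.9273.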